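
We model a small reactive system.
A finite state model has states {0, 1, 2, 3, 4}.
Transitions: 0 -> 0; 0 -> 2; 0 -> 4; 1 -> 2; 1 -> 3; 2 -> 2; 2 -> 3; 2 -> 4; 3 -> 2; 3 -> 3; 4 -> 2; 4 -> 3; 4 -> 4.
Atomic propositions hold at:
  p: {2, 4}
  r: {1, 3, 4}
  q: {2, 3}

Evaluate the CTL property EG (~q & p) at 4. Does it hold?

Yes

Sat(~q) = {0, 1, 4}
Sat(~q & p) = {4}
EG (~q & p): greatest fixpoint, start Z0 = {4}, keep only states in Sat with some successor in Z. Already a fixed point.
Sat(EG (~q & p)) = {4}
4 ∈ Sat(EG (~q & p)) = {4}, so the formula holds at 4.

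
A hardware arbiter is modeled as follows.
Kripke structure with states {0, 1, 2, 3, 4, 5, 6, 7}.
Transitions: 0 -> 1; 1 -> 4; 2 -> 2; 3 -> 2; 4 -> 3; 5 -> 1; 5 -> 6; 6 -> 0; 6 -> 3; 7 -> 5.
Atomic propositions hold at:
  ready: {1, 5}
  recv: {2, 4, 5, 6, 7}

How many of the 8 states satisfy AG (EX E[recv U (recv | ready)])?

Sat(recv | ready) = {1, 2, 4, 5, 6, 7}
E[recv U (recv | ready)]: least fixpoint, start Z0 = Sat((recv | ready)) = {1, 2, 4, 5, 6, 7}, add states in Sat(recv) with some successor in Z. Already a fixed point.
Sat(E[recv U (recv | ready)]) = {1, 2, 4, 5, 6, 7}
Sat(EX E[recv U (recv | ready)]) = {s : some successor in {1, 2, 4, 5, 6, 7}} = {0, 1, 2, 3, 5, 7}
AG (EX E[recv U (recv | ready)]): greatest fixpoint, start Z0 = {0, 1, 2, 3, 5, 7}, keep only states in Sat with every successor in Z. Z1 = {0, 2, 3, 7}; Z2 = {2, 3}; fixed.
Sat(AG (EX E[recv U (recv | ready)])) = {2, 3}
|Sat(AG (EX E[recv U (recv | ready)]))| = |{2, 3}| = 2.

2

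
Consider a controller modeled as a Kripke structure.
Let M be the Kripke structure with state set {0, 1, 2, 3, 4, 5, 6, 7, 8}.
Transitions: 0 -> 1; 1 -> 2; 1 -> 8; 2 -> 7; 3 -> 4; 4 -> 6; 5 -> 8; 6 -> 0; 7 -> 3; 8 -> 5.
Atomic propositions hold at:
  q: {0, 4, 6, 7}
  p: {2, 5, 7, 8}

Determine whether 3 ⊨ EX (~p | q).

Sat(~p) = {0, 1, 3, 4, 6}
Sat(~p | q) = {0, 1, 3, 4, 6, 7}
Sat(EX (~p | q)) = {s : some successor in {0, 1, 3, 4, 6, 7}} = {0, 2, 3, 4, 6, 7}
3 ∈ Sat(EX (~p | q)) = {0, 2, 3, 4, 6, 7}, so the formula holds at 3.

Yes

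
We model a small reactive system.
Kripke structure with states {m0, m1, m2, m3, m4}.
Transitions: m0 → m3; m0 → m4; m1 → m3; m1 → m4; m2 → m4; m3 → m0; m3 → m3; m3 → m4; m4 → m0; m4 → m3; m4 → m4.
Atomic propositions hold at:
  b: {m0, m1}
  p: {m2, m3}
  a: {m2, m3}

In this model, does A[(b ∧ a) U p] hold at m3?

Yes

Sat(b ∧ a) = ∅
A[(b ∧ a) U p]: least fixpoint, start Z0 = Sat(p) = {m2, m3}, add states in Sat(b ∧ a) with every successor in Z. Already a fixed point.
Sat(A[(b ∧ a) U p]) = {m2, m3}
m3 ∈ Sat(A[(b ∧ a) U p]) = {m2, m3}, so the formula holds at m3.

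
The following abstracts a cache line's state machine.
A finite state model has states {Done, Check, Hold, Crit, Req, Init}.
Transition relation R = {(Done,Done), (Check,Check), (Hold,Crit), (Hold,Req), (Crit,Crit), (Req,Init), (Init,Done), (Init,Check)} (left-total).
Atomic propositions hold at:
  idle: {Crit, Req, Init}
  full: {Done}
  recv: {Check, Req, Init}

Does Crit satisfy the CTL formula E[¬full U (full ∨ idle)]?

Yes

Sat(¬full) = {Check, Hold, Crit, Req, Init}
Sat(full ∨ idle) = {Done, Crit, Req, Init}
E[¬full U (full ∨ idle)]: least fixpoint, start Z0 = Sat((full ∨ idle)) = {Done, Crit, Req, Init}, add states in Sat(¬full) with some successor in Z. Z1 = {Done, Hold, Crit, Req, Init}; fixed.
Sat(E[¬full U (full ∨ idle)]) = {Done, Hold, Crit, Req, Init}
Crit ∈ Sat(E[¬full U (full ∨ idle)]) = {Done, Hold, Crit, Req, Init}, so the formula holds at Crit.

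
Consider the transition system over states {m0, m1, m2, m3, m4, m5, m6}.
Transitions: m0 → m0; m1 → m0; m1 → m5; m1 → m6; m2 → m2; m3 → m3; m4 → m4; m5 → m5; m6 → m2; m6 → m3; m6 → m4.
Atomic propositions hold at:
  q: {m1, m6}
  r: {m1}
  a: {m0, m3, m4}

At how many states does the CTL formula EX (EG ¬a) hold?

4

Sat(¬a) = {m1, m2, m5, m6}
EG ¬a: greatest fixpoint, start Z0 = {m1, m2, m5, m6}, keep only states in Sat with some successor in Z. Already a fixed point.
Sat(EG ¬a) = {m1, m2, m5, m6}
Sat(EX (EG ¬a)) = {s : some successor in {m1, m2, m5, m6}} = {m1, m2, m5, m6}
|Sat(EX (EG ¬a))| = |{m1, m2, m5, m6}| = 4.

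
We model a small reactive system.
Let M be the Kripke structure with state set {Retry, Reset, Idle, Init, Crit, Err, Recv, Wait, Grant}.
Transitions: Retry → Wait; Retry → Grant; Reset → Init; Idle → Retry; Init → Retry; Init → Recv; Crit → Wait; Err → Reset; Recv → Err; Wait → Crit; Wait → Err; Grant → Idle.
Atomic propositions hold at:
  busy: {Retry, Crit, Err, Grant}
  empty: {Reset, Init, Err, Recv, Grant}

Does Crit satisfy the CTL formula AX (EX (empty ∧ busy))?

Sat(empty ∧ busy) = {Err, Grant}
Sat(EX (empty ∧ busy)) = {s : some successor in {Err, Grant}} = {Retry, Recv, Wait}
Sat(AX (EX (empty ∧ busy))) = {s : every successor in {Retry, Recv, Wait}} = {Idle, Init, Crit}
Crit ∈ Sat(AX (EX (empty ∧ busy))) = {Idle, Init, Crit}, so the formula holds at Crit.

Yes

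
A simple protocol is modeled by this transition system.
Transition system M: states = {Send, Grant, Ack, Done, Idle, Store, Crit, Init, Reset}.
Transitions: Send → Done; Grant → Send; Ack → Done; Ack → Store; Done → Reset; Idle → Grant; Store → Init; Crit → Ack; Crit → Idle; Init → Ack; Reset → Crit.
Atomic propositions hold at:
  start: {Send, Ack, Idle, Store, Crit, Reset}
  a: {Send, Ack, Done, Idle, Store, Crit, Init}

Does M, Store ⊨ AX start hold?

Sat(AX start) = {s : every successor in {Send, Ack, Idle, Store, Crit, Reset}} = {Grant, Done, Crit, Init, Reset}
Store ∉ Sat(AX start) = {Grant, Done, Crit, Init, Reset}, so the formula does not hold at Store.

No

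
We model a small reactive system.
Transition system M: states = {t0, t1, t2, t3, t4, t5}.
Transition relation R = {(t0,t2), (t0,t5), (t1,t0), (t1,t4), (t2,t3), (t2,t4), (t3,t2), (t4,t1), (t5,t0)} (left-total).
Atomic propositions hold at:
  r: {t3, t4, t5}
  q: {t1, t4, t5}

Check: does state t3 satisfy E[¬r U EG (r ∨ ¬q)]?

Sat(¬r) = {t0, t1, t2}
Sat(¬q) = {t0, t2, t3}
Sat(r ∨ ¬q) = {t0, t2, t3, t4, t5}
EG (r ∨ ¬q): greatest fixpoint, start Z0 = {t0, t2, t3, t4, t5}, keep only states in Sat with some successor in Z. Z1 = {t0, t2, t3, t5}; fixed.
Sat(EG (r ∨ ¬q)) = {t0, t2, t3, t5}
E[¬r U EG (r ∨ ¬q)]: least fixpoint, start Z0 = Sat(EG (r ∨ ¬q)) = {t0, t2, t3, t5}, add states in Sat(¬r) with some successor in Z. Z1 = {t0, t1, t2, t3, t5}; fixed.
Sat(E[¬r U EG (r ∨ ¬q)]) = {t0, t1, t2, t3, t5}
t3 ∈ Sat(E[¬r U EG (r ∨ ¬q)]) = {t0, t1, t2, t3, t5}, so the formula holds at t3.

Yes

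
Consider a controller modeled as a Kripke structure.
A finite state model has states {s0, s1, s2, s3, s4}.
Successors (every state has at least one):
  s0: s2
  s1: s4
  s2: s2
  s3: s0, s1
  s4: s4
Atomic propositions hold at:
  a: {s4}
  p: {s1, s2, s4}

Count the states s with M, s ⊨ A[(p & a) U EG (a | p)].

Sat(p & a) = {s4}
Sat(a | p) = {s1, s2, s4}
EG (a | p): greatest fixpoint, start Z0 = {s1, s2, s4}, keep only states in Sat with some successor in Z. Already a fixed point.
Sat(EG (a | p)) = {s1, s2, s4}
A[(p & a) U EG (a | p)]: least fixpoint, start Z0 = Sat(EG (a | p)) = {s1, s2, s4}, add states in Sat(p & a) with every successor in Z. Already a fixed point.
Sat(A[(p & a) U EG (a | p)]) = {s1, s2, s4}
|Sat(A[(p & a) U EG (a | p)])| = |{s1, s2, s4}| = 3.

3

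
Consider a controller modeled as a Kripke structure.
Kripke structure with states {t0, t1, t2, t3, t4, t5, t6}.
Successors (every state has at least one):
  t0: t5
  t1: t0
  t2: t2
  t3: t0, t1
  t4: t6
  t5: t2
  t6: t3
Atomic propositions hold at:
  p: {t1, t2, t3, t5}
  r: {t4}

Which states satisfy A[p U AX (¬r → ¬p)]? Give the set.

Sat(¬r) = {t0, t1, t2, t3, t5, t6}
Sat(¬p) = {t0, t4, t6}
Sat(¬r → ¬p) = {t0, t4, t6}
Sat(AX (¬r → ¬p)) = {s : every successor in {t0, t4, t6}} = {t1, t4}
A[p U AX (¬r → ¬p)]: least fixpoint, start Z0 = Sat(AX (¬r → ¬p)) = {t1, t4}, add states in Sat(p) with every successor in Z. Already a fixed point.
Sat(A[p U AX (¬r → ¬p)]) = {t1, t4}

{t1, t4}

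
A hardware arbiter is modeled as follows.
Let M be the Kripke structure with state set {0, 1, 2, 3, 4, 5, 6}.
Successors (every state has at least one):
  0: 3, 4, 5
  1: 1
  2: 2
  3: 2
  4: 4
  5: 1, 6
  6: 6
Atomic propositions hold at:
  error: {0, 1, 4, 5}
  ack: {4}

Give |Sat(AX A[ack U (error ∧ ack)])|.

1

Sat(error ∧ ack) = {4}
A[ack U (error ∧ ack)]: least fixpoint, start Z0 = Sat((error ∧ ack)) = {4}, add states in Sat(ack) with every successor in Z. Already a fixed point.
Sat(A[ack U (error ∧ ack)]) = {4}
Sat(AX A[ack U (error ∧ ack)]) = {s : every successor in {4}} = {4}
|Sat(AX A[ack U (error ∧ ack)])| = |{4}| = 1.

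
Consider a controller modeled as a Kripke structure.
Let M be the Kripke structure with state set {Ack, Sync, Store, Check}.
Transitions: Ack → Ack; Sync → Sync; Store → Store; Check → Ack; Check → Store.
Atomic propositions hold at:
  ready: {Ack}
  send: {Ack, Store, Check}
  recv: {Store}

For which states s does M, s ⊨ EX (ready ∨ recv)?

{Ack, Store, Check}

Sat(ready ∨ recv) = {Ack, Store}
Sat(EX (ready ∨ recv)) = {s : some successor in {Ack, Store}} = {Ack, Store, Check}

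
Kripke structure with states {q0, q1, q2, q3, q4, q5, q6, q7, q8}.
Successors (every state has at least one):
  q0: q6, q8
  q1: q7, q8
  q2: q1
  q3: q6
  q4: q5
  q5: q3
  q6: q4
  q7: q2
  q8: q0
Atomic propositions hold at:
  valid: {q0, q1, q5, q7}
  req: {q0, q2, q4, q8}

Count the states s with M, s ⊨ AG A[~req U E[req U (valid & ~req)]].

4

Sat(~req) = {q1, q3, q5, q6, q7}
Sat(valid & ~req) = {q1, q5, q7}
E[req U (valid & ~req)]: least fixpoint, start Z0 = Sat((valid & ~req)) = {q1, q5, q7}, add states in Sat(req) with some successor in Z. Z1 = {q1, q2, q4, q5, q7}; fixed.
Sat(E[req U (valid & ~req)]) = {q1, q2, q4, q5, q7}
A[~req U E[req U (valid & ~req)]]: least fixpoint, start Z0 = Sat(E[req U (valid & ~req)]) = {q1, q2, q4, q5, q7}, add states in Sat(~req) with every successor in Z. Z1 = {q1, q2, q4, q5, q6, q7}; Z2 = {q1, q2, q3, q4, q5, q6, q7}; fixed.
Sat(A[~req U E[req U (valid & ~req)]]) = {q1, q2, q3, q4, q5, q6, q7}
AG A[~req U E[req U (valid & ~req)]]: greatest fixpoint, start Z0 = {q1, q2, q3, q4, q5, q6, q7}, keep only states in Sat with every successor in Z. Z1 = {q2, q3, q4, q5, q6, q7}; Z2 = {q3, q4, q5, q6, q7}; Z3 = {q3, q4, q5, q6}; fixed.
Sat(AG A[~req U E[req U (valid & ~req)]]) = {q3, q4, q5, q6}
|Sat(AG A[~req U E[req U (valid & ~req)]])| = |{q3, q4, q5, q6}| = 4.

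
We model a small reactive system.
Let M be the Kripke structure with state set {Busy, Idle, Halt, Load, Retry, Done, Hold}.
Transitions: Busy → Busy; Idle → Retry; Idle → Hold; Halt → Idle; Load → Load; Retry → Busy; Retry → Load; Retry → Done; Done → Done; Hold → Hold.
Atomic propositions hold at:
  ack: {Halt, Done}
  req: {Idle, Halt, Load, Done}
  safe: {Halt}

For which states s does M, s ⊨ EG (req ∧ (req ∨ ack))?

Sat(req ∨ ack) = {Idle, Halt, Load, Done}
Sat(req ∧ (req ∨ ack)) = {Idle, Halt, Load, Done}
EG (req ∧ (req ∨ ack)): greatest fixpoint, start Z0 = {Idle, Halt, Load, Done}, keep only states in Sat with some successor in Z. Z1 = {Halt, Load, Done}; Z2 = {Load, Done}; fixed.
Sat(EG (req ∧ (req ∨ ack))) = {Load, Done}

{Load, Done}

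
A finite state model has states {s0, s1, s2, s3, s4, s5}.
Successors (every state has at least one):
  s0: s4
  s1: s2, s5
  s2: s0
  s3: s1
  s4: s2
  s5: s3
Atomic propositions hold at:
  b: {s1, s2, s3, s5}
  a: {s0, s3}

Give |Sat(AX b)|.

4

Sat(AX b) = {s : every successor in {s1, s2, s3, s5}} = {s1, s3, s4, s5}
|Sat(AX b)| = |{s1, s3, s4, s5}| = 4.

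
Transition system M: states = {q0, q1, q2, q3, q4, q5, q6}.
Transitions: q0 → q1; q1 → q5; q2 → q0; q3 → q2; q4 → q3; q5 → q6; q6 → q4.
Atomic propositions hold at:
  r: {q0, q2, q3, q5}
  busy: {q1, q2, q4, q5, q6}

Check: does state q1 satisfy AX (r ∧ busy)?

Sat(r ∧ busy) = {q2, q5}
Sat(AX (r ∧ busy)) = {s : every successor in {q2, q5}} = {q1, q3}
q1 ∈ Sat(AX (r ∧ busy)) = {q1, q3}, so the formula holds at q1.

Yes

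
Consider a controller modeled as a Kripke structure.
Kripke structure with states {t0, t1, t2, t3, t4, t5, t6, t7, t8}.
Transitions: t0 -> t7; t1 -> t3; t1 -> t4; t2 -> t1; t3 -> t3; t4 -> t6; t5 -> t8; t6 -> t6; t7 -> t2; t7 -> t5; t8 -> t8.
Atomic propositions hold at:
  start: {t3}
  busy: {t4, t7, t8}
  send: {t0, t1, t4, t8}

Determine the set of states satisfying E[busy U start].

E[busy U start]: least fixpoint, start Z0 = Sat(start) = {t3}, add states in Sat(busy) with some successor in Z. Already a fixed point.
Sat(E[busy U start]) = {t3}

{t3}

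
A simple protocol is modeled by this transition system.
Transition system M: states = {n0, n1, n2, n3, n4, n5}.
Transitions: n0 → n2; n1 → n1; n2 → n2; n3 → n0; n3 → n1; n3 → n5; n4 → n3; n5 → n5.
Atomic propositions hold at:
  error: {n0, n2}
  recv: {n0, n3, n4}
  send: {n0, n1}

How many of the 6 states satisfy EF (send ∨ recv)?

Sat(send ∨ recv) = {n0, n1, n3, n4}
EF (send ∨ recv): least fixpoint, start Z0 = {n0, n1, n3, n4}, add states with some successor in Z. Already a fixed point.
Sat(EF (send ∨ recv)) = {n0, n1, n3, n4}
|Sat(EF (send ∨ recv))| = |{n0, n1, n3, n4}| = 4.

4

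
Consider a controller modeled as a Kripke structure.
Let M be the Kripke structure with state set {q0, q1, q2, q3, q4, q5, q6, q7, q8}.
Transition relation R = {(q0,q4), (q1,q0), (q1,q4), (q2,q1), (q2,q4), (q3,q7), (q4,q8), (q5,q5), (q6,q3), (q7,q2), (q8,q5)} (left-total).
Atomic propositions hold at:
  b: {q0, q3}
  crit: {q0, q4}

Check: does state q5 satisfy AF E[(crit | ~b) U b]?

No

Sat(~b) = {q1, q2, q4, q5, q6, q7, q8}
Sat(crit | ~b) = {q0, q1, q2, q4, q5, q6, q7, q8}
E[(crit | ~b) U b]: least fixpoint, start Z0 = Sat(b) = {q0, q3}, add states in Sat(crit | ~b) with some successor in Z. Z1 = {q0, q1, q3, q6}; Z2 = {q0, q1, q2, q3, q6}; Z3 = {q0, q1, q2, q3, q6, q7}; fixed.
Sat(E[(crit | ~b) U b]) = {q0, q1, q2, q3, q6, q7}
AF E[(crit | ~b) U b]: least fixpoint, start Z0 = {q0, q1, q2, q3, q6, q7}, add states with every successor in Z. Already a fixed point.
Sat(AF E[(crit | ~b) U b]) = {q0, q1, q2, q3, q6, q7}
q5 ∉ Sat(AF E[(crit | ~b) U b]) = {q0, q1, q2, q3, q6, q7}, so the formula does not hold at q5.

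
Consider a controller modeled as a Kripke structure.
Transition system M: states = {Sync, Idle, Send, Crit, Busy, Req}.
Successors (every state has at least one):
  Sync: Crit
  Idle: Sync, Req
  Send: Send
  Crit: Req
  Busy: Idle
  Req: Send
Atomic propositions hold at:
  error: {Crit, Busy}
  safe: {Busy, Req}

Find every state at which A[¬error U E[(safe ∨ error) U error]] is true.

{Sync, Crit, Busy}

Sat(¬error) = {Sync, Idle, Send, Req}
Sat(safe ∨ error) = {Crit, Busy, Req}
E[(safe ∨ error) U error]: least fixpoint, start Z0 = Sat(error) = {Crit, Busy}, add states in Sat(safe ∨ error) with some successor in Z. Already a fixed point.
Sat(E[(safe ∨ error) U error]) = {Crit, Busy}
A[¬error U E[(safe ∨ error) U error]]: least fixpoint, start Z0 = Sat(E[(safe ∨ error) U error]) = {Crit, Busy}, add states in Sat(¬error) with every successor in Z. Z1 = {Sync, Crit, Busy}; fixed.
Sat(A[¬error U E[(safe ∨ error) U error]]) = {Sync, Crit, Busy}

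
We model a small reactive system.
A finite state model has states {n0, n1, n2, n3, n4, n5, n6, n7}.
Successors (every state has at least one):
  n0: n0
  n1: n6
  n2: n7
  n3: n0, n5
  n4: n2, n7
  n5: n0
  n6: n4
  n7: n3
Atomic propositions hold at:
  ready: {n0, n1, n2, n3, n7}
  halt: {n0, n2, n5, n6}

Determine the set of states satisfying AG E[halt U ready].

E[halt U ready]: least fixpoint, start Z0 = Sat(ready) = {n0, n1, n2, n3, n7}, add states in Sat(halt) with some successor in Z. Z1 = {n0, n1, n2, n3, n5, n7}; fixed.
Sat(E[halt U ready]) = {n0, n1, n2, n3, n5, n7}
AG E[halt U ready]: greatest fixpoint, start Z0 = {n0, n1, n2, n3, n5, n7}, keep only states in Sat with every successor in Z. Z1 = {n0, n2, n3, n5, n7}; fixed.
Sat(AG E[halt U ready]) = {n0, n2, n3, n5, n7}

{n0, n2, n3, n5, n7}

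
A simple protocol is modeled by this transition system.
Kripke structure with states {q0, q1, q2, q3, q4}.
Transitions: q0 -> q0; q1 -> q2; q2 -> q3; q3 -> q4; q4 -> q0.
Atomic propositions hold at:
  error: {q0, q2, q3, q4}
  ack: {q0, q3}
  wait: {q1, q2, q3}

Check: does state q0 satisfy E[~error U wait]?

No

Sat(~error) = {q1}
E[~error U wait]: least fixpoint, start Z0 = Sat(wait) = {q1, q2, q3}, add states in Sat(~error) with some successor in Z. Already a fixed point.
Sat(E[~error U wait]) = {q1, q2, q3}
q0 ∉ Sat(E[~error U wait]) = {q1, q2, q3}, so the formula does not hold at q0.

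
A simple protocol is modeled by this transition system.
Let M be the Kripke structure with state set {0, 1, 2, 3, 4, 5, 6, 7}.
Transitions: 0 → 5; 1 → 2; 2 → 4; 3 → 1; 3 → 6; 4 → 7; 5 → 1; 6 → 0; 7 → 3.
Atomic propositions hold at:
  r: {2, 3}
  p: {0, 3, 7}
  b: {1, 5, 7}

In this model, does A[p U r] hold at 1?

No

A[p U r]: least fixpoint, start Z0 = Sat(r) = {2, 3}, add states in Sat(p) with every successor in Z. Z1 = {2, 3, 7}; fixed.
Sat(A[p U r]) = {2, 3, 7}
1 ∉ Sat(A[p U r]) = {2, 3, 7}, so the formula does not hold at 1.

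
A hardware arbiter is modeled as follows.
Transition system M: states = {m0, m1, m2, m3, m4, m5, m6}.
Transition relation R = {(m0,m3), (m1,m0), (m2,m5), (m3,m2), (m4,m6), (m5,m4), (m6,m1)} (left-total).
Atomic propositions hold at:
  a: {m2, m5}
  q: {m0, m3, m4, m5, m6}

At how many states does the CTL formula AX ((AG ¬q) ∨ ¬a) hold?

Sat(¬q) = {m1, m2}
AG ¬q: greatest fixpoint, start Z0 = {m1, m2}, keep only states in Sat with every successor in Z. Z1 = ∅; fixed.
Sat(AG ¬q) = ∅
Sat(¬a) = {m0, m1, m3, m4, m6}
Sat((AG ¬q) ∨ ¬a) = {m0, m1, m3, m4, m6}
Sat(AX ((AG ¬q) ∨ ¬a)) = {s : every successor in {m0, m1, m3, m4, m6}} = {m0, m1, m4, m5, m6}
|Sat(AX ((AG ¬q) ∨ ¬a))| = |{m0, m1, m4, m5, m6}| = 5.

5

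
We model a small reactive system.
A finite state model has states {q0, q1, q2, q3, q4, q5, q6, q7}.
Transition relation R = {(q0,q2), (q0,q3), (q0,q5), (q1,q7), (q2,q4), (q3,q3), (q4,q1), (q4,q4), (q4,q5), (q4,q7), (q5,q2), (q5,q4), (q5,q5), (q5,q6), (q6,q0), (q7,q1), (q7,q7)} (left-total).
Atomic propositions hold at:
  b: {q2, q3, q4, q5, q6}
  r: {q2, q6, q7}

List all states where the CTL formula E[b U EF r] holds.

EF r: least fixpoint, start Z0 = {q2, q6, q7}, add states with some successor in Z. Z1 = {q0, q1, q2, q4, q5, q6, q7}; fixed.
Sat(EF r) = {q0, q1, q2, q4, q5, q6, q7}
E[b U EF r]: least fixpoint, start Z0 = Sat(EF r) = {q0, q1, q2, q4, q5, q6, q7}, add states in Sat(b) with some successor in Z. Already a fixed point.
Sat(E[b U EF r]) = {q0, q1, q2, q4, q5, q6, q7}

{q0, q1, q2, q4, q5, q6, q7}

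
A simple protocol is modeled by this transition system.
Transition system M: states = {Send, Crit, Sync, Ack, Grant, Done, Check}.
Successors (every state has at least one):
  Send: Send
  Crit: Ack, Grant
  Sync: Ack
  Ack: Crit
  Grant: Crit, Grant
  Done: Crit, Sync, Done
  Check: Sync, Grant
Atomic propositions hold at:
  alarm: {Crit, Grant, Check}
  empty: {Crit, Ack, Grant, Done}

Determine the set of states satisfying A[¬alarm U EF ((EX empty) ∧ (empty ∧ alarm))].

Sat(¬alarm) = {Send, Sync, Ack, Done}
Sat(EX empty) = {s : some successor in {Crit, Ack, Grant, Done}} = {Crit, Sync, Ack, Grant, Done, Check}
Sat(empty ∧ alarm) = {Crit, Grant}
Sat((EX empty) ∧ (empty ∧ alarm)) = {Crit, Grant}
EF ((EX empty) ∧ (empty ∧ alarm)): least fixpoint, start Z0 = {Crit, Grant}, add states with some successor in Z. Z1 = {Crit, Ack, Grant, Done, Check}; Z2 = {Crit, Sync, Ack, Grant, Done, Check}; fixed.
Sat(EF ((EX empty) ∧ (empty ∧ alarm))) = {Crit, Sync, Ack, Grant, Done, Check}
A[¬alarm U EF ((EX empty) ∧ (empty ∧ alarm))]: least fixpoint, start Z0 = Sat(EF ((EX empty) ∧ (empty ∧ alarm))) = {Crit, Sync, Ack, Grant, Done, Check}, add states in Sat(¬alarm) with every successor in Z. Already a fixed point.
Sat(A[¬alarm U EF ((EX empty) ∧ (empty ∧ alarm))]) = {Crit, Sync, Ack, Grant, Done, Check}

{Crit, Sync, Ack, Grant, Done, Check}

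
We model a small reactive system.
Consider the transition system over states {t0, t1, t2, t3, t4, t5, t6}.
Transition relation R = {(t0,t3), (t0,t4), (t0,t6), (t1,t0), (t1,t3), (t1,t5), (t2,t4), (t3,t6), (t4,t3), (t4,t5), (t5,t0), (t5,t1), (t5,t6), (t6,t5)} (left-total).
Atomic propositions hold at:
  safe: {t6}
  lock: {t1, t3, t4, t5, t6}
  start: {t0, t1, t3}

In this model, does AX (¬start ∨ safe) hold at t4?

Sat(¬start) = {t2, t4, t5, t6}
Sat(¬start ∨ safe) = {t2, t4, t5, t6}
Sat(AX (¬start ∨ safe)) = {s : every successor in {t2, t4, t5, t6}} = {t2, t3, t6}
t4 ∉ Sat(AX (¬start ∨ safe)) = {t2, t3, t6}, so the formula does not hold at t4.

No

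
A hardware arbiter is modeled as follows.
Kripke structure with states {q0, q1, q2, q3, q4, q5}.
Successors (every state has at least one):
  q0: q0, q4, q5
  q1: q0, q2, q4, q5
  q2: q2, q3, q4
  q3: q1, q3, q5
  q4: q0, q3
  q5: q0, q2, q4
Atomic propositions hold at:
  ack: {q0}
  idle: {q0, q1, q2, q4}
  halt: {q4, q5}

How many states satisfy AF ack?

1

AF ack: least fixpoint, start Z0 = {q0}, add states with every successor in Z. Already a fixed point.
Sat(AF ack) = {q0}
|Sat(AF ack)| = |{q0}| = 1.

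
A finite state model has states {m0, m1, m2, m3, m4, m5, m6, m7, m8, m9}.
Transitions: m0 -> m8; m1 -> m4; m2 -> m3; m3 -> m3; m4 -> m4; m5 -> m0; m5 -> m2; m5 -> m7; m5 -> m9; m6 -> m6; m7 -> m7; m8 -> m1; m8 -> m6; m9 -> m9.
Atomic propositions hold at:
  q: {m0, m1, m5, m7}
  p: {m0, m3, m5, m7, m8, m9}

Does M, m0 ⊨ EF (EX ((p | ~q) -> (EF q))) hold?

Yes

Sat(~q) = {m2, m3, m4, m6, m8, m9}
Sat(p | ~q) = {m0, m2, m3, m4, m5, m6, m7, m8, m9}
EF q: least fixpoint, start Z0 = {m0, m1, m5, m7}, add states with some successor in Z. Z1 = {m0, m1, m5, m7, m8}; fixed.
Sat(EF q) = {m0, m1, m5, m7, m8}
Sat((p | ~q) -> (EF q)) = {m0, m1, m5, m7, m8}
Sat(EX ((p | ~q) -> (EF q))) = {s : some successor in {m0, m1, m5, m7, m8}} = {m0, m5, m7, m8}
EF (EX ((p | ~q) -> (EF q))): least fixpoint, start Z0 = {m0, m5, m7, m8}, add states with some successor in Z. Already a fixed point.
Sat(EF (EX ((p | ~q) -> (EF q)))) = {m0, m5, m7, m8}
m0 ∈ Sat(EF (EX ((p | ~q) -> (EF q)))) = {m0, m5, m7, m8}, so the formula holds at m0.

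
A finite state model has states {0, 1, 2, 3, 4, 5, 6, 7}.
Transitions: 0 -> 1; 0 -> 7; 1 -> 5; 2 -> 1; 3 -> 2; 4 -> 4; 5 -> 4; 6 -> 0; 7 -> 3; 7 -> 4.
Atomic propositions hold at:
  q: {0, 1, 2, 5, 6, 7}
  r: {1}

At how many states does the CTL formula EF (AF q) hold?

AF q: least fixpoint, start Z0 = {0, 1, 2, 5, 6, 7}, add states with every successor in Z. Z1 = {0, 1, 2, 3, 5, 6, 7}; fixed.
Sat(AF q) = {0, 1, 2, 3, 5, 6, 7}
EF (AF q): least fixpoint, start Z0 = {0, 1, 2, 3, 5, 6, 7}, add states with some successor in Z. Already a fixed point.
Sat(EF (AF q)) = {0, 1, 2, 3, 5, 6, 7}
|Sat(EF (AF q))| = |{0, 1, 2, 3, 5, 6, 7}| = 7.

7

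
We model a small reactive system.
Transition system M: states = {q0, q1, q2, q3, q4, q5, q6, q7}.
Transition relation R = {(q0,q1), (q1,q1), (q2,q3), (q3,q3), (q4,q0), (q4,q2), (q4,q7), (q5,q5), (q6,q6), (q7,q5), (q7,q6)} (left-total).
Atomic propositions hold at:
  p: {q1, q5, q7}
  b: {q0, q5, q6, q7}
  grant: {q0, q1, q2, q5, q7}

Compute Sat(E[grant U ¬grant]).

Sat(¬grant) = {q3, q4, q6}
E[grant U ¬grant]: least fixpoint, start Z0 = Sat(¬grant) = {q3, q4, q6}, add states in Sat(grant) with some successor in Z. Z1 = {q2, q3, q4, q6, q7}; fixed.
Sat(E[grant U ¬grant]) = {q2, q3, q4, q6, q7}

{q2, q3, q4, q6, q7}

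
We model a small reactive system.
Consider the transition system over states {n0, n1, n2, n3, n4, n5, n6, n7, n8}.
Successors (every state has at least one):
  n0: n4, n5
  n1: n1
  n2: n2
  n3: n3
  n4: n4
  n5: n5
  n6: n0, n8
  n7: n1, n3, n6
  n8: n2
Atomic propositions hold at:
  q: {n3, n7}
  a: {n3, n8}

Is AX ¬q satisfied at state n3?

No

Sat(¬q) = {n0, n1, n2, n4, n5, n6, n8}
Sat(AX ¬q) = {s : every successor in {n0, n1, n2, n4, n5, n6, n8}} = {n0, n1, n2, n4, n5, n6, n8}
n3 ∉ Sat(AX ¬q) = {n0, n1, n2, n4, n5, n6, n8}, so the formula does not hold at n3.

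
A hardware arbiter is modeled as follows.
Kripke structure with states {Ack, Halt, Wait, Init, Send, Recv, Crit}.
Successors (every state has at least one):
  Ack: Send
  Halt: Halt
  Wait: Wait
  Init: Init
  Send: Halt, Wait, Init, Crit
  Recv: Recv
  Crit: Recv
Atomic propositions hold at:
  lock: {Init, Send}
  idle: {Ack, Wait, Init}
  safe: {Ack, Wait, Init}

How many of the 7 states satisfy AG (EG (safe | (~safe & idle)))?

Sat(~safe) = {Halt, Send, Recv, Crit}
Sat(~safe & idle) = ∅
Sat(safe | (~safe & idle)) = {Ack, Wait, Init}
EG (safe | (~safe & idle)): greatest fixpoint, start Z0 = {Ack, Wait, Init}, keep only states in Sat with some successor in Z. Z1 = {Wait, Init}; fixed.
Sat(EG (safe | (~safe & idle))) = {Wait, Init}
AG (EG (safe | (~safe & idle))): greatest fixpoint, start Z0 = {Wait, Init}, keep only states in Sat with every successor in Z. Already a fixed point.
Sat(AG (EG (safe | (~safe & idle)))) = {Wait, Init}
|Sat(AG (EG (safe | (~safe & idle))))| = |{Wait, Init}| = 2.

2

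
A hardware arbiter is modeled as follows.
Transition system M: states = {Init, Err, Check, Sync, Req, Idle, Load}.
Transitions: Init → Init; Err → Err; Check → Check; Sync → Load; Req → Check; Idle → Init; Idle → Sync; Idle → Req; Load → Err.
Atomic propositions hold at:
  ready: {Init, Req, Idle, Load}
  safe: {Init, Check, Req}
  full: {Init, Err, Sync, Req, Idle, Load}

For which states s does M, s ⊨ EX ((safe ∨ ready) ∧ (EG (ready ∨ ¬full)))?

{Init, Check, Req, Idle}

Sat(safe ∨ ready) = {Init, Check, Req, Idle, Load}
Sat(¬full) = {Check}
Sat(ready ∨ ¬full) = {Init, Check, Req, Idle, Load}
EG (ready ∨ ¬full): greatest fixpoint, start Z0 = {Init, Check, Req, Idle, Load}, keep only states in Sat with some successor in Z. Z1 = {Init, Check, Req, Idle}; fixed.
Sat(EG (ready ∨ ¬full)) = {Init, Check, Req, Idle}
Sat((safe ∨ ready) ∧ (EG (ready ∨ ¬full))) = {Init, Check, Req, Idle}
Sat(EX ((safe ∨ ready) ∧ (EG (ready ∨ ¬full)))) = {s : some successor in {Init, Check, Req, Idle}} = {Init, Check, Req, Idle}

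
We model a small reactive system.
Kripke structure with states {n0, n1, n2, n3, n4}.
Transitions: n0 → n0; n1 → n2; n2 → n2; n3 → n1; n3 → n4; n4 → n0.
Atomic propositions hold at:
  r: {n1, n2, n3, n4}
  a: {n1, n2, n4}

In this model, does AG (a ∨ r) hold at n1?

Sat(a ∨ r) = {n1, n2, n3, n4}
AG (a ∨ r): greatest fixpoint, start Z0 = {n1, n2, n3, n4}, keep only states in Sat with every successor in Z. Z1 = {n1, n2, n3}; Z2 = {n1, n2}; fixed.
Sat(AG (a ∨ r)) = {n1, n2}
n1 ∈ Sat(AG (a ∨ r)) = {n1, n2}, so the formula holds at n1.

Yes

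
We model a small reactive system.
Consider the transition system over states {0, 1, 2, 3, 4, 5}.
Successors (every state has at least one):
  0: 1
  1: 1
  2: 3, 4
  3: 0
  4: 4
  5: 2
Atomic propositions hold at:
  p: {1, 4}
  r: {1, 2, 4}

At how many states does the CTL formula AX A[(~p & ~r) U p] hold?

Sat(~p) = {0, 2, 3, 5}
Sat(~r) = {0, 3, 5}
Sat(~p & ~r) = {0, 3, 5}
A[(~p & ~r) U p]: least fixpoint, start Z0 = Sat(p) = {1, 4}, add states in Sat(~p & ~r) with every successor in Z. Z1 = {0, 1, 4}; Z2 = {0, 1, 3, 4}; fixed.
Sat(A[(~p & ~r) U p]) = {0, 1, 3, 4}
Sat(AX A[(~p & ~r) U p]) = {s : every successor in {0, 1, 3, 4}} = {0, 1, 2, 3, 4}
|Sat(AX A[(~p & ~r) U p])| = |{0, 1, 2, 3, 4}| = 5.

5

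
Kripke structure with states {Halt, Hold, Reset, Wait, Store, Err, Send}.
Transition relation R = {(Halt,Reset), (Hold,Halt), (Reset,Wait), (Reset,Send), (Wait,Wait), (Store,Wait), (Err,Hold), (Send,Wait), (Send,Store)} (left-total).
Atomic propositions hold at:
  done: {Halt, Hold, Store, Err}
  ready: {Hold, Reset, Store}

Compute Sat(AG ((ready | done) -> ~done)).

Sat(ready | done) = {Halt, Hold, Reset, Store, Err}
Sat(~done) = {Reset, Wait, Send}
Sat((ready | done) -> ~done) = {Reset, Wait, Send}
AG ((ready | done) -> ~done): greatest fixpoint, start Z0 = {Reset, Wait, Send}, keep only states in Sat with every successor in Z. Z1 = {Reset, Wait}; Z2 = {Wait}; fixed.
Sat(AG ((ready | done) -> ~done)) = {Wait}

{Wait}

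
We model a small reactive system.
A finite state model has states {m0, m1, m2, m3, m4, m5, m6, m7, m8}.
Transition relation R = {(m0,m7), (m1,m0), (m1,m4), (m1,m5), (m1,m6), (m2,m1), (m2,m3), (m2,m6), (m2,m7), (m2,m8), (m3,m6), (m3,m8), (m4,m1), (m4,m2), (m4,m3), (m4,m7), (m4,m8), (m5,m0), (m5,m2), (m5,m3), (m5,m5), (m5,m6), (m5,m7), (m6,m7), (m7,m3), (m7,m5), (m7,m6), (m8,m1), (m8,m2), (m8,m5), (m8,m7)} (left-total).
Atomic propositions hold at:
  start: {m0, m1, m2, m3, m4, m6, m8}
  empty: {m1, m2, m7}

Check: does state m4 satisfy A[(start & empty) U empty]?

No

Sat(start & empty) = {m1, m2}
A[(start & empty) U empty]: least fixpoint, start Z0 = Sat(empty) = {m1, m2, m7}, add states in Sat(start & empty) with every successor in Z. Already a fixed point.
Sat(A[(start & empty) U empty]) = {m1, m2, m7}
m4 ∉ Sat(A[(start & empty) U empty]) = {m1, m2, m7}, so the formula does not hold at m4.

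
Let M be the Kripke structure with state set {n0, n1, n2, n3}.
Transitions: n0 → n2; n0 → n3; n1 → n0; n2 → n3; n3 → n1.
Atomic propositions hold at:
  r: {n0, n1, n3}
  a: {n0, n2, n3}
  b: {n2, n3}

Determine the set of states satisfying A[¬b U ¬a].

Sat(¬b) = {n0, n1}
Sat(¬a) = {n1}
A[¬b U ¬a]: least fixpoint, start Z0 = Sat(¬a) = {n1}, add states in Sat(¬b) with every successor in Z. Already a fixed point.
Sat(A[¬b U ¬a]) = {n1}

{n1}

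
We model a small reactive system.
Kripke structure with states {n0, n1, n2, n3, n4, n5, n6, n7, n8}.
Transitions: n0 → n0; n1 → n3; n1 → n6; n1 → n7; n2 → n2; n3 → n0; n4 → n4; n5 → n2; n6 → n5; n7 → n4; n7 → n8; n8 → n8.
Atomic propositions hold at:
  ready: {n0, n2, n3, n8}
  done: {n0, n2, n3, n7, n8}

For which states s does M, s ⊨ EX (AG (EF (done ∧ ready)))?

Sat(done ∧ ready) = {n0, n2, n3, n8}
EF (done ∧ ready): least fixpoint, start Z0 = {n0, n2, n3, n8}, add states with some successor in Z. Z1 = {n0, n1, n2, n3, n5, n7, n8}; Z2 = {n0, n1, n2, n3, n5, n6, n7, n8}; fixed.
Sat(EF (done ∧ ready)) = {n0, n1, n2, n3, n5, n6, n7, n8}
AG (EF (done ∧ ready)): greatest fixpoint, start Z0 = {n0, n1, n2, n3, n5, n6, n7, n8}, keep only states in Sat with every successor in Z. Z1 = {n0, n1, n2, n3, n5, n6, n8}; Z2 = {n0, n2, n3, n5, n6, n8}; fixed.
Sat(AG (EF (done ∧ ready))) = {n0, n2, n3, n5, n6, n8}
Sat(EX (AG (EF (done ∧ ready)))) = {s : some successor in {n0, n2, n3, n5, n6, n8}} = {n0, n1, n2, n3, n5, n6, n7, n8}

{n0, n1, n2, n3, n5, n6, n7, n8}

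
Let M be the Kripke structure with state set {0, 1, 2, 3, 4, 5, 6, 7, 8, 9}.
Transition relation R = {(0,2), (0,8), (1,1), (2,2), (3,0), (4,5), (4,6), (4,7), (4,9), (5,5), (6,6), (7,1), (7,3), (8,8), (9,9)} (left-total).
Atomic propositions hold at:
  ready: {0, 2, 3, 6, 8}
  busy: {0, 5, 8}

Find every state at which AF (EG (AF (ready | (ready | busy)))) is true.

Sat(ready | busy) = {0, 2, 3, 5, 6, 8}
Sat(ready | (ready | busy)) = {0, 2, 3, 5, 6, 8}
AF (ready | (ready | busy)): least fixpoint, start Z0 = {0, 2, 3, 5, 6, 8}, add states with every successor in Z. Already a fixed point.
Sat(AF (ready | (ready | busy))) = {0, 2, 3, 5, 6, 8}
EG (AF (ready | (ready | busy))): greatest fixpoint, start Z0 = {0, 2, 3, 5, 6, 8}, keep only states in Sat with some successor in Z. Already a fixed point.
Sat(EG (AF (ready | (ready | busy)))) = {0, 2, 3, 5, 6, 8}
AF (EG (AF (ready | (ready | busy)))): least fixpoint, start Z0 = {0, 2, 3, 5, 6, 8}, add states with every successor in Z. Already a fixed point.
Sat(AF (EG (AF (ready | (ready | busy))))) = {0, 2, 3, 5, 6, 8}

{0, 2, 3, 5, 6, 8}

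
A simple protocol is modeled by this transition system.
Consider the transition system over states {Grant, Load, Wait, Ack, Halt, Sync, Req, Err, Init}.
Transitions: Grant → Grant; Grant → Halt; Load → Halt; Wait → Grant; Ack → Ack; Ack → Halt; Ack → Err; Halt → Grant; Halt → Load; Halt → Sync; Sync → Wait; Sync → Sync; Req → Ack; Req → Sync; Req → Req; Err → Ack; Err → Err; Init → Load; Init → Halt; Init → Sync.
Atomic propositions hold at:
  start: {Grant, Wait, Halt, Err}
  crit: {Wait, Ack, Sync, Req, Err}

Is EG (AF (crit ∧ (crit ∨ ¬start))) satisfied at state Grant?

No

Sat(¬start) = {Load, Ack, Sync, Req, Init}
Sat(crit ∨ ¬start) = {Load, Wait, Ack, Sync, Req, Err, Init}
Sat(crit ∧ (crit ∨ ¬start)) = {Wait, Ack, Sync, Req, Err}
AF (crit ∧ (crit ∨ ¬start)): least fixpoint, start Z0 = {Wait, Ack, Sync, Req, Err}, add states with every successor in Z. Already a fixed point.
Sat(AF (crit ∧ (crit ∨ ¬start))) = {Wait, Ack, Sync, Req, Err}
EG (AF (crit ∧ (crit ∨ ¬start))): greatest fixpoint, start Z0 = {Wait, Ack, Sync, Req, Err}, keep only states in Sat with some successor in Z. Z1 = {Ack, Sync, Req, Err}; fixed.
Sat(EG (AF (crit ∧ (crit ∨ ¬start)))) = {Ack, Sync, Req, Err}
Grant ∉ Sat(EG (AF (crit ∧ (crit ∨ ¬start)))) = {Ack, Sync, Req, Err}, so the formula does not hold at Grant.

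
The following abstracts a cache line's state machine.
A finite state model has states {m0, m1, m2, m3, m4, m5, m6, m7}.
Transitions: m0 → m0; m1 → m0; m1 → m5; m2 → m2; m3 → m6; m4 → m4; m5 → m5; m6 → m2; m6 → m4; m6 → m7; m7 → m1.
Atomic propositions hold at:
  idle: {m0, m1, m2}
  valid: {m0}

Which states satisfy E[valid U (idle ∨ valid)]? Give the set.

Sat(idle ∨ valid) = {m0, m1, m2}
E[valid U (idle ∨ valid)]: least fixpoint, start Z0 = Sat((idle ∨ valid)) = {m0, m1, m2}, add states in Sat(valid) with some successor in Z. Already a fixed point.
Sat(E[valid U (idle ∨ valid)]) = {m0, m1, m2}

{m0, m1, m2}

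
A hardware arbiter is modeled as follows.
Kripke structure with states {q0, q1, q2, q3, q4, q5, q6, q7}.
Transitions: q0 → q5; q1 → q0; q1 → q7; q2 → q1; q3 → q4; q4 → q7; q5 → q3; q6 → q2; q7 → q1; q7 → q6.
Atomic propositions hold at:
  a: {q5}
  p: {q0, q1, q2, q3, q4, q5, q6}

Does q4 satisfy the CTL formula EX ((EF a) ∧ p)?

EF a: least fixpoint, start Z0 = {q5}, add states with some successor in Z. Z1 = {q0, q5}; Z2 = {q0, q1, q5}; Z3 = {q0, q1, q2, q5, q7}; Z4 = {q0, q1, q2, q4, q5, q6, q7}; Z5 = {q0, q1, q2, q3, q4, q5, q6, q7}; fixed.
Sat(EF a) = {q0, q1, q2, q3, q4, q5, q6, q7}
Sat((EF a) ∧ p) = {q0, q1, q2, q3, q4, q5, q6}
Sat(EX ((EF a) ∧ p)) = {s : some successor in {q0, q1, q2, q3, q4, q5, q6}} = {q0, q1, q2, q3, q5, q6, q7}
q4 ∉ Sat(EX ((EF a) ∧ p)) = {q0, q1, q2, q3, q5, q6, q7}, so the formula does not hold at q4.

No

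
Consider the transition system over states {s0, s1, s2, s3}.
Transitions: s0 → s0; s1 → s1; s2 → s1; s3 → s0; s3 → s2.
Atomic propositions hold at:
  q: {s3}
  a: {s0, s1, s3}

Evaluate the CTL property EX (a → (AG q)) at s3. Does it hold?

AG q: greatest fixpoint, start Z0 = {s3}, keep only states in Sat with every successor in Z. Z1 = ∅; fixed.
Sat(AG q) = ∅
Sat(a → (AG q)) = {s2}
Sat(EX (a → (AG q))) = {s : some successor in {s2}} = {s3}
s3 ∈ Sat(EX (a → (AG q))) = {s3}, so the formula holds at s3.

Yes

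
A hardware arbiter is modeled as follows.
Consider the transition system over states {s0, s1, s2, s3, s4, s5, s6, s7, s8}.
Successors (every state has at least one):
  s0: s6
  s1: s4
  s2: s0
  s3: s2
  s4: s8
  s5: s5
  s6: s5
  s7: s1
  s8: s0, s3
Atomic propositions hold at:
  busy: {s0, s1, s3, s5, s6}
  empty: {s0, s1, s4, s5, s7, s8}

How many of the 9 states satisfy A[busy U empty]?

7

A[busy U empty]: least fixpoint, start Z0 = Sat(empty) = {s0, s1, s4, s5, s7, s8}, add states in Sat(busy) with every successor in Z. Z1 = {s0, s1, s4, s5, s6, s7, s8}; fixed.
Sat(A[busy U empty]) = {s0, s1, s4, s5, s6, s7, s8}
|Sat(A[busy U empty])| = |{s0, s1, s4, s5, s6, s7, s8}| = 7.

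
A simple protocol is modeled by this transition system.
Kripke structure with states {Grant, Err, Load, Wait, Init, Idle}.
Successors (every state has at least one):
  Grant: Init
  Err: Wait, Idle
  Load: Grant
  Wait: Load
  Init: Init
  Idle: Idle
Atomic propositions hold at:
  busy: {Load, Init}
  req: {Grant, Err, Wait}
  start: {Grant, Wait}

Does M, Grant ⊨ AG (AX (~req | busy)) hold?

Sat(~req) = {Load, Init, Idle}
Sat(~req | busy) = {Load, Init, Idle}
Sat(AX (~req | busy)) = {s : every successor in {Load, Init, Idle}} = {Grant, Wait, Init, Idle}
AG (AX (~req | busy)): greatest fixpoint, start Z0 = {Grant, Wait, Init, Idle}, keep only states in Sat with every successor in Z. Z1 = {Grant, Init, Idle}; fixed.
Sat(AG (AX (~req | busy))) = {Grant, Init, Idle}
Grant ∈ Sat(AG (AX (~req | busy))) = {Grant, Init, Idle}, so the formula holds at Grant.

Yes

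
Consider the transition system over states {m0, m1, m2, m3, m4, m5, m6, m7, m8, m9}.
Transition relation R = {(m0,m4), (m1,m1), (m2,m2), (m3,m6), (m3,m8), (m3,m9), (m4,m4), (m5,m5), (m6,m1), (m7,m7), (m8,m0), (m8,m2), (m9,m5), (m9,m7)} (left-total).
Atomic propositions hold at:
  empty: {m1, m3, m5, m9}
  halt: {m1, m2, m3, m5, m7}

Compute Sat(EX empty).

Sat(EX empty) = {s : some successor in {m1, m3, m5, m9}} = {m1, m3, m5, m6, m9}

{m1, m3, m5, m6, m9}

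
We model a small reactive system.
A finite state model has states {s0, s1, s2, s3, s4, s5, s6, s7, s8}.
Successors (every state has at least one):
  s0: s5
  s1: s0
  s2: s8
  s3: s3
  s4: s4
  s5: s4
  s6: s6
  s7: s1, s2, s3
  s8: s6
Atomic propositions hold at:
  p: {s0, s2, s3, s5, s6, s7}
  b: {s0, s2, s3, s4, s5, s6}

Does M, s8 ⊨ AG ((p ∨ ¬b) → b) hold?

No

Sat(¬b) = {s1, s7, s8}
Sat(p ∨ ¬b) = {s0, s1, s2, s3, s5, s6, s7, s8}
Sat((p ∨ ¬b) → b) = {s0, s2, s3, s4, s5, s6}
AG ((p ∨ ¬b) → b): greatest fixpoint, start Z0 = {s0, s2, s3, s4, s5, s6}, keep only states in Sat with every successor in Z. Z1 = {s0, s3, s4, s5, s6}; fixed.
Sat(AG ((p ∨ ¬b) → b)) = {s0, s3, s4, s5, s6}
s8 ∉ Sat(AG ((p ∨ ¬b) → b)) = {s0, s3, s4, s5, s6}, so the formula does not hold at s8.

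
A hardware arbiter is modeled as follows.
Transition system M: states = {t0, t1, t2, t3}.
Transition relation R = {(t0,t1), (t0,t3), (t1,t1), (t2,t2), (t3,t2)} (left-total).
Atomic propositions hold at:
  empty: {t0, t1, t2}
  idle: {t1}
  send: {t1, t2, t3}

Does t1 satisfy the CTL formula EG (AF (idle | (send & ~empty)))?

Yes

Sat(~empty) = {t3}
Sat(send & ~empty) = {t3}
Sat(idle | (send & ~empty)) = {t1, t3}
AF (idle | (send & ~empty)): least fixpoint, start Z0 = {t1, t3}, add states with every successor in Z. Z1 = {t0, t1, t3}; fixed.
Sat(AF (idle | (send & ~empty))) = {t0, t1, t3}
EG (AF (idle | (send & ~empty))): greatest fixpoint, start Z0 = {t0, t1, t3}, keep only states in Sat with some successor in Z. Z1 = {t0, t1}; fixed.
Sat(EG (AF (idle | (send & ~empty)))) = {t0, t1}
t1 ∈ Sat(EG (AF (idle | (send & ~empty)))) = {t0, t1}, so the formula holds at t1.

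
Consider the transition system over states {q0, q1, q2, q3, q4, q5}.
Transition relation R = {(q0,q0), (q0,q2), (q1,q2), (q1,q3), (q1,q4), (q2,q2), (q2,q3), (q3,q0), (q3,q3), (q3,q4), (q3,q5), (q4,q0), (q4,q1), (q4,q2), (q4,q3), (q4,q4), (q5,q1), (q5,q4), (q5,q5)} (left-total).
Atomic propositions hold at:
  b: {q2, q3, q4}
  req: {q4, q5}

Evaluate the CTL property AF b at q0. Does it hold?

No

AF b: least fixpoint, start Z0 = {q2, q3, q4}, add states with every successor in Z. Z1 = {q1, q2, q3, q4}; fixed.
Sat(AF b) = {q1, q2, q3, q4}
q0 ∉ Sat(AF b) = {q1, q2, q3, q4}, so the formula does not hold at q0.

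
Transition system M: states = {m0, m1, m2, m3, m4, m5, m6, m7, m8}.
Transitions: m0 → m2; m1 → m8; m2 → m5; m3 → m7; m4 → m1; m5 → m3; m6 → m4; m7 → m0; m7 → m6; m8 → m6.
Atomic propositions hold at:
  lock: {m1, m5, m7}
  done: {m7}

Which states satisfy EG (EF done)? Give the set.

{m0, m2, m3, m5, m7}

EF done: least fixpoint, start Z0 = {m7}, add states with some successor in Z. Z1 = {m3, m7}; Z2 = {m3, m5, m7}; Z3 = {m2, m3, m5, m7}; Z4 = {m0, m2, m3, m5, m7}; fixed.
Sat(EF done) = {m0, m2, m3, m5, m7}
EG (EF done): greatest fixpoint, start Z0 = {m0, m2, m3, m5, m7}, keep only states in Sat with some successor in Z. Already a fixed point.
Sat(EG (EF done)) = {m0, m2, m3, m5, m7}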